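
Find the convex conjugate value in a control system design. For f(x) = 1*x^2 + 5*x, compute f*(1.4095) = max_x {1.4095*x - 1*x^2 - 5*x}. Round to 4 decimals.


f*(y) = sup_x {y*x - a*x^2 - b*x} = sup_x {(y-b)*x - a*x^2}
FOC: (y - b) - 2a*x = 0 => x* = (y - b)/(2a)
x* = (1.4095 - 5)/(2*1) = -1.7953
f*(1.4095) = (y-b)^2/(4a) = (1.4095 - 5)^2/(4*1)
= 12.8917/4 = 3.2229


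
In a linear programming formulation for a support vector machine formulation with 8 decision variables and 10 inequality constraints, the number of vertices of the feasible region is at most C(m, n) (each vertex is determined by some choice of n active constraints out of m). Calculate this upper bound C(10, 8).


Each vertex corresponds to some choice of n active constraints out of m, so the number of vertices is at most C(m, n) = m! / (n!(m-n)!).
m = 10, n = 8
Numerator: 10 * 9 * 8 * 7 * 6 * 5 * 4 * 3
Denominator: 8! = 40320
C(10, 8) = 45


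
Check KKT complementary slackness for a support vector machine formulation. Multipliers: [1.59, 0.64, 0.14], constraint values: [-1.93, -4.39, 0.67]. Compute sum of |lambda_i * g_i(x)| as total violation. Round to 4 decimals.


KKT complementary slackness check:
lambda_1 * g_1 = 1.59 * -1.93 = -3.0687
lambda_2 * g_2 = 0.64 * -4.39 = -2.8096
lambda_3 * g_3 = 0.14 * 0.67 = 0.0938
Total violation = 3.0687 + 2.8096 + 0.0938 = 5.9721


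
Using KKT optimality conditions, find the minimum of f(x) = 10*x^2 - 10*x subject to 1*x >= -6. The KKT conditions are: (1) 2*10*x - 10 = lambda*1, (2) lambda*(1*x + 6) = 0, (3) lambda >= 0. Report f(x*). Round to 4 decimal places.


Step 1: Try lambda = 0 (constraint inactive).
Stationarity: 2*10*x - 10 = 0
x* = 10/(2*10) = 0.5
Check constraint: 1*0.5 = 0.5 >= -6 -- satisfied.
Step 2: Compute optimal value.
f(x*) = 10*0.5^2 - 10*0.5 = -2.5


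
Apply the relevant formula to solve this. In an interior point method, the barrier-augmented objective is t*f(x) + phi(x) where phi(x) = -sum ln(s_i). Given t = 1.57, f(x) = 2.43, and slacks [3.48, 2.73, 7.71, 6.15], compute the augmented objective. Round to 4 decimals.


Step 1: Compute log-barrier.
ln values: [1.247, 1.0043, 2.0425, 1.8165]
phi = -(1.247 + 1.0043 + 2.0425 + 1.8165) = -6.1103
Step 2: Compute augmented objective.
t*f(x) = 1.57*2.43 = 3.8151
Total = 3.8151 - 6.1103 = -2.2952


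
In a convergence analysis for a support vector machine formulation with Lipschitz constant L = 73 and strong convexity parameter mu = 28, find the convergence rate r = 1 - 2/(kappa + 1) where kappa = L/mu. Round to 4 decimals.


Step 1: Compute the condition number.
kappa = L/mu = 73/28 = 2.6071
Step 2: Compute the convergence rate.
r = 1 - 2/(kappa + 1) = 1 - 2*mu/(L + mu) = (L - mu)/(L + mu) = 45/101 = 0.4455


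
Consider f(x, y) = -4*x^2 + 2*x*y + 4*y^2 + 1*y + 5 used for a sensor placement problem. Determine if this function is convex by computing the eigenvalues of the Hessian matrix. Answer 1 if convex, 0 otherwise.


The Hessian of f(x,y) = -4*x^2 + 2*x*y + 4*y^2 + 1*y + 5 is:
H = [[-8, 2], [2, 8]]
Trace = -8 + 8 = 0
Determinant = -8*8 - (2)^2 = -68
Discriminant = (0)^2 - 4*-68 = 272.0
Eigenvalues: lambda_1 = -8.2462, lambda_2 = 8.2462
The function is not convex.

0


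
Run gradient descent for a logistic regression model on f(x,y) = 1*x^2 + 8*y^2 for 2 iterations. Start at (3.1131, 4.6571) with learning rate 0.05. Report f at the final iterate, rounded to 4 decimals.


Gradient descent on f(x,y) = 1*x^2 + 8*y^2.
Starting point: (3.1131, 4.6571), alpha = 0.05
Step 1: grad_x = 2*1*3.1131 = 6.2262, grad_y = 2*8*4.6571 = 74.5136
  x_1 = 3.1131 - 0.05*6.2262 = 2.8018
  y_1 = 4.6571 - 0.05*74.5136 = 0.9314
Step 2: grad_x = 2*1*2.8018 = 5.6036, grad_y = 2*8*0.9314 = 14.9027
  x_2 = 2.8018 - 0.05*5.6036 = 2.5216
  y_2 = 0.9314 - 0.05*14.9027 = 0.1863
f(2.5216, 0.1863) = 1*2.5216^2 + 8*0.1863^2 = 6.6361


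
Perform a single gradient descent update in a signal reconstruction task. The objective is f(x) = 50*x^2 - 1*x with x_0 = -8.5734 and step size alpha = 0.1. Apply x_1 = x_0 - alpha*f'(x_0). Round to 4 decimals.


We compute the gradient at x_0 and apply the update.
f'(x) = 100*x - 1
f'(-8.5734) = 100*-8.5734 - 1 = -858.34
x_1 = -8.5734 - 0.1*-858.34 = 77.2606


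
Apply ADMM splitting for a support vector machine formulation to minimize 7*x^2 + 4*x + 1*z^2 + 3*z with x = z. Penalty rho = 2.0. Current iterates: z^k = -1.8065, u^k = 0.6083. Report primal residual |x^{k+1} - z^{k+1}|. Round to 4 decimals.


ADMM iteration with rho = 2.0, z^k = -1.8065, u^k = 0.6083
Step 1: x-update.
Minimize 7*x^2 + 4*x + (2.0/2)*(x + 1.8065 + 0.6083)^2
FOC: (2*7 + 2.0)*x = -4 + 2.0*(-1.8065 - 0.6083)
x^{k+1} = -0.5519
Step 2: z-update.
Minimize 1*z^2 + 3*z + (2.0/2)*(-0.5519 - z + 0.6083)^2
FOC: (2*1 + 2.0)*z = -3 + 2.0*(-0.5519 + 0.6083)
z^{k+1} = -0.7218
Step 3: u-update.
u^{k+1} = 0.6083 - 0.5519 + 0.7218 = 0.7782
Step 4: Primal residual = |-0.5519 + 0.7218| = 0.1699


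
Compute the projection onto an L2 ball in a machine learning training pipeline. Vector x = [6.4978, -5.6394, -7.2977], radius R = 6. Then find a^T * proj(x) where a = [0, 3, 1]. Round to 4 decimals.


Step 1: Compute ||x|| (intermediates to 6 decimals).
||x|| = sqrt(6.4978^2 + (-5.6394)^2 + (-7.2977)^2) = 11.281873
Step 2: Project.
Since ||x|| > R, scale = R/||x|| = 6/11.281873 = 0.531827, proj(x) = scale * x
proj(x) = [3.455705, -2.999185, -3.881114]
Step 3: Dot product.
a^T * proj(x) = 0*3.455705 + 3*(-2.999185) + 1*(-3.881114) = -12.8787


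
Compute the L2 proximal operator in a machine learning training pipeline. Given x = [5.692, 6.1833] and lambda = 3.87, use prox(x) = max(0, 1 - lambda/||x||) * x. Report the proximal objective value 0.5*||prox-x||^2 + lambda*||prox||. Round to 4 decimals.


Step 1: Compute ||x||.
||x|| = 8.4043
Step 2: Compute scaling factor.
scale = max(0, 1 - 3.87/8.4043) = 0.5395
Step 3: prox(x) = [3.071, 3.336]
||prox(x)|| = 4.5343
Step 4: Proximal objective.
0.5*||prox-x||^2 = 7.4885
lambda*||prox|| = 17.5477
Total = 25.0361


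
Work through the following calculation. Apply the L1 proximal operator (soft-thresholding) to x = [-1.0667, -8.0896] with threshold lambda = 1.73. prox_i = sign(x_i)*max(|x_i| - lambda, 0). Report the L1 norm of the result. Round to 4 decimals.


Soft-thresholding with lambda = 1.73:
prox(-1.0667) = sign(-1.0667)*max(|-1.0667| - 1.73, 0) = 0.0
prox(-8.0896) = sign(-8.0896)*max(|-8.0896| - 1.73, 0) = -6.3596
prox(x) = [0.0, -6.3596]
||prox(x)||_1 = 0.0 + 6.3596 = 6.3596


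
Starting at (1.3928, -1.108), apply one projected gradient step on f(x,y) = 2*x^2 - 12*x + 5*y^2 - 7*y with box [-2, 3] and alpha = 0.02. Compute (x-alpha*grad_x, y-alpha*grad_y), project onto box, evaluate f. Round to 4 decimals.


Step 1: Compute gradient at (1.3928, -1.108).
grad_x = 2*2*1.3928 - 12 = -6.4288
grad_y = 2*5*-1.108 - 7 = -18.08
Step 2: Gradient step.
x_raw = 1.3928 - 0.02*-6.4288 = 1.5214
y_raw = -1.108 - 0.02*-18.08 = -0.7464
Step 3: Project onto [-2, 3].
x_proj = clip(1.5214) = 1.5214
y_proj = clip(-0.7464) = -0.7464
Step 4: Evaluate f.
f(1.5214, -0.7464) = -5.617


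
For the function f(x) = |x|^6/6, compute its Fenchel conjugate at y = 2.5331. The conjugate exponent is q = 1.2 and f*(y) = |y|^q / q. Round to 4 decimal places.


The conjugate exponent q satisfies 1/p + 1/q = 1.
p = 6, so q = 6/(6 - 1) = 1.2
|y|^q = 2.5331^1.2 = 3.0506
f*(2.5331) = 3.0506 / 1.2 = 2.5422


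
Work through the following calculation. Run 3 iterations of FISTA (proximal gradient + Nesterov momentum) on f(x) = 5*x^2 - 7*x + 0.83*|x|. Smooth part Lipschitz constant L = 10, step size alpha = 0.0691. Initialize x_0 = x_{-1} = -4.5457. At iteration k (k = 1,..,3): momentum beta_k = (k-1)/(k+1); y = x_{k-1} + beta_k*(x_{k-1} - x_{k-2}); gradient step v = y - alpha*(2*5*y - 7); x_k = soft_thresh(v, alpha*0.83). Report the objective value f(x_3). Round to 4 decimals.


FISTA on f(x) = 5*x^2 - 7*x + 0.83*|x|
L = 10, alpha = 0.0691
Iteration 1: beta = 0.0, y = -4.5457 + 0.0*(-4.5457 + 4.5457) = -4.5457
  grad(y) = -52.457, v = y - alpha*grad = -0.9209
  prox(v) = soft_thresh(-0.9209, 0.0574) = -0.8636
Iteration 2: beta = 0.3333, y = -0.8636 + 0.3333*(-0.8636 + 4.5457) = 0.3638
  grad(y) = -3.3619, v = y - alpha*grad = 0.5961
  prox(v) = soft_thresh(0.5961, 0.0574) = 0.5388
Iteration 3: beta = 0.5, y = 0.5388 + 0.5*(0.5388 + 0.8636) = 1.2399
  grad(y) = 5.3993, v = y - alpha*grad = 0.8668
  prox(v) = soft_thresh(0.8668, 0.0574) = 0.8095
f(x_3) = 5*0.8095^2 - 7*0.8095 + 0.83*|0.8095| = -1.7182


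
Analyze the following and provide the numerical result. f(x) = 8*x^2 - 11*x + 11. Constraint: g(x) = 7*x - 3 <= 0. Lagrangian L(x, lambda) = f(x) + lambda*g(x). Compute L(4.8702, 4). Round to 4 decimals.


Step 1: Evaluate f(x).
f(4.8702) = 8*4.8702^2 - 11*4.8702 + 11 = 147.1786
Step 2: Evaluate g(x).
g(4.8702) = 7*4.8702 - 3 = 31.0914
Step 3: Compute Lagrangian.
L = 147.1786 + 4*31.0914 = 271.5442


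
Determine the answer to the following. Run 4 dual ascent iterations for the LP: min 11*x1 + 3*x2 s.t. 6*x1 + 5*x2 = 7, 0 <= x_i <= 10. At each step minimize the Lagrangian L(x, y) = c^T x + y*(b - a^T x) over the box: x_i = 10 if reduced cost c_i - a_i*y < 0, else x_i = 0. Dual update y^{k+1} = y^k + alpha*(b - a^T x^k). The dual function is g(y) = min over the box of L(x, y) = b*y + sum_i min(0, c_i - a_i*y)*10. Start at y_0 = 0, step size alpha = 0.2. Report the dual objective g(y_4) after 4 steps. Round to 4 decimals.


Dual ascent for LP: min 11*x1 + 3*x2, 6*x1 + 5*x2 = 7, 0 <= x_i <= 10
Step 1: y^k = 0.0, reduced costs: (11.0, 3.0)
  x^k = (0.0, 0.0), subgradient = b - a^T x = 7.0
  y^{k+1} = 0.0 + 0.2*7.0 = 1.4
Step 2: y^k = 1.4, reduced costs: (2.6, -4.0)
  x^k = (0.0, 10.0), subgradient = b - a^T x = -43.0
  y^{k+1} = 1.4 + 0.2*-43.0 = -7.2
Step 3: y^k = -7.2, reduced costs: (54.2, 39.0)
  x^k = (0.0, 0.0), subgradient = b - a^T x = 7.0
  y^{k+1} = -7.2 + 0.2*7.0 = -5.8
Step 4: y^k = -5.8, reduced costs: (45.8, 32.0)
  x^k = (0.0, 0.0), subgradient = b - a^T x = 7.0
  y^{k+1} = -5.8 + 0.2*7.0 = -4.4
Dual objective at y_4 = -4.4: reduced costs (37.4, 25.0), box minimizer x = (0.0, 0.0)
g(y_4) = b*y + (c1 - a1*y)*x1 + (c2 - a2*y)*x2 = 7*(-4.4) + 37.4*0.0 + 25.0*0.0 = -30.8 + 0.0 + 0.0 = -30.8


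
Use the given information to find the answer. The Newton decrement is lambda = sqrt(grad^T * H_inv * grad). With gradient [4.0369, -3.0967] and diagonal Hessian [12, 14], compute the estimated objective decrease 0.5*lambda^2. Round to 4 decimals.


Step 1: H is diagonal, so H^(-1) * g = [0.3364, -0.2212].
Step 2: g^T H^(-1) g = sum_i g_i^2 / H_ii
  = (4.0369)^2/12 + (-3.0967)^2/14
  = 1.358 + 0.685 = 2.043
Step 3: Objective decrease = 0.5 * g^T H^(-1) g = 1.0215


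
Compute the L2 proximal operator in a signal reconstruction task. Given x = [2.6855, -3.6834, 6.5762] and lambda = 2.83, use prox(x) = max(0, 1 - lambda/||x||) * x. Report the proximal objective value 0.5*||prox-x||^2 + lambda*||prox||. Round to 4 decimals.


Step 1: Compute ||x||.
||x|| = 8.0016
Step 2: Compute scaling factor.
scale = max(0, 1 - 2.83/8.0016) = 0.6463
Step 3: prox(x) = [1.7357, -2.3807, 4.2503]
||prox(x)|| = 5.1716
Step 4: Proximal objective.
0.5*||prox-x||^2 = 4.0045
lambda*||prox|| = 14.6356
Total = 18.6401


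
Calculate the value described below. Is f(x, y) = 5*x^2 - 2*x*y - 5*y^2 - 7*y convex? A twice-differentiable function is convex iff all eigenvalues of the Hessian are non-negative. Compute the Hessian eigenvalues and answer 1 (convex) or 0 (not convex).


The Hessian of f(x,y) = 5*x^2 - 2*x*y - 5*y^2 - 7*y is:
H = [[10, -2], [-2, -10]]
Trace = 10 - 10 = 0
Determinant = 10*-10 - (-2)^2 = -104
Discriminant = (0)^2 - 4*-104 = 416.0
Eigenvalues: lambda_1 = -10.198, lambda_2 = 10.198
The function is not convex.

0


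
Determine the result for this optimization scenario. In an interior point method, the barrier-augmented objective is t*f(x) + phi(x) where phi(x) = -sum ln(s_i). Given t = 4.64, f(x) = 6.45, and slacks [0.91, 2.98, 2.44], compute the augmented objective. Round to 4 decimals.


Step 1: Compute log-barrier.
ln values: [-0.0943, 1.0919, 0.892]
phi = -(-0.0943 + 1.0919 + 0.892) = -1.8896
Step 2: Compute augmented objective.
t*f(x) = 4.64*6.45 = 29.928
Total = 29.928 - 1.8896 = 28.0384


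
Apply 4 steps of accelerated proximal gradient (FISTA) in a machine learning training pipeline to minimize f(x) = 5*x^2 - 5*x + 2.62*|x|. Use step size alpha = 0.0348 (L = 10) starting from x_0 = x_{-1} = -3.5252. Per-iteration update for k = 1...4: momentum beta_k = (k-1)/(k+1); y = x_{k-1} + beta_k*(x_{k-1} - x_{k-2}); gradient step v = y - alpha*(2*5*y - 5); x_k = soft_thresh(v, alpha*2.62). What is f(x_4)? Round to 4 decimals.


FISTA on f(x) = 5*x^2 - 5*x + 2.62*|x|
L = 10, alpha = 0.0348
Iteration 1: beta = 0.0, y = -3.5252 + 0.0*(-3.5252 + 3.5252) = -3.5252
  grad(y) = -40.252, v = y - alpha*grad = -2.1244
  prox(v) = soft_thresh(-2.1244, 0.0912) = -2.0333
Iteration 2: beta = 0.3333, y = -2.0333 + 0.3333*(-2.0333 + 3.5252) = -1.5359
  grad(y) = -20.3594, v = y - alpha*grad = -0.8274
  prox(v) = soft_thresh(-0.8274, 0.0912) = -0.7363
Iteration 3: beta = 0.5, y = -0.7363 + 0.5*(-0.7363 + 2.0333) = -0.0878
  grad(y) = -5.8776, v = y - alpha*grad = 0.1168
  prox(v) = soft_thresh(0.1168, 0.0912) = 0.0256
Iteration 4: beta = 0.6, y = 0.0256 + 0.6*(0.0256 + 0.7363) = 0.4827
  grad(y) = -0.1728, v = y - alpha*grad = 0.4887
  prox(v) = soft_thresh(0.4887, 0.0912) = 0.3976
f(x_4) = 5*0.3976^2 - 5*0.3976 + 2.62*|0.3976| = -0.1559


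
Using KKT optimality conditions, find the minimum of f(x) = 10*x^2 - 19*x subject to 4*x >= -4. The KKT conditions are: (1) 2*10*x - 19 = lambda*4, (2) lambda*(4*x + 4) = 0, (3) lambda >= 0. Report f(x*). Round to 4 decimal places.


Step 1: Try lambda = 0 (constraint inactive).
Stationarity: 2*10*x - 19 = 0
x* = 19/(2*10) = 0.95
Check constraint: 4*0.95 = 3.8 >= -4 -- satisfied.
Step 2: Compute optimal value.
f(x*) = 10*0.95^2 - 19*0.95 = -9.025


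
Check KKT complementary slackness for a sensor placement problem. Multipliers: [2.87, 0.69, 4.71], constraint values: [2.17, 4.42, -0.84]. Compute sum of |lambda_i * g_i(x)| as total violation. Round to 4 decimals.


KKT complementary slackness check:
lambda_1 * g_1 = 2.87 * 2.17 = 6.2279
lambda_2 * g_2 = 0.69 * 4.42 = 3.0498
lambda_3 * g_3 = 4.71 * -0.84 = -3.9564
Total violation = 6.2279 + 3.0498 + 3.9564 = 13.2341


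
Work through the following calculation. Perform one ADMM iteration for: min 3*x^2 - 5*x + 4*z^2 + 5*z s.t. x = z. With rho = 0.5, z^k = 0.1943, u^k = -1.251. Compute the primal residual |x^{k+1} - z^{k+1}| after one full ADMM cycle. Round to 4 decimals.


ADMM iteration with rho = 0.5, z^k = 0.1943, u^k = -1.251
Step 1: x-update.
Minimize 3*x^2 - 5*x + (0.5/2)*(x - 0.1943 - 1.251)^2
FOC: (2*3 + 0.5)*x = 5 + 0.5*(0.1943 + 1.251)
x^{k+1} = 0.8804
Step 2: z-update.
Minimize 4*z^2 + 5*z + (0.5/2)*(0.8804 - z - 1.251)^2
FOC: (2*4 + 0.5)*z = -5 + 0.5*(0.8804 - 1.251)
z^{k+1} = -0.61
Step 3: u-update.
u^{k+1} = -1.251 + 0.8804 + 0.61 = 0.2394
Step 4: Primal residual = |0.8804 + 0.61| = 1.4904


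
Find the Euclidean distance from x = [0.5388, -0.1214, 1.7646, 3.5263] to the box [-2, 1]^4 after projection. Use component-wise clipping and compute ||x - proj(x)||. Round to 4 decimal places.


Project each component onto [-2, 1].
clip(0.5388) = 0.5388, clip(-0.1214) = -0.1214, clip(1.7646) = 1.0, clip(3.5263) = 1.0
Projection = [0.5388, -0.1214, 1.0, 1.0]
Squared diffs: [0.0, 0.0, 0.5846, 6.3822]
Distance = sqrt(6.9668) = 2.6395


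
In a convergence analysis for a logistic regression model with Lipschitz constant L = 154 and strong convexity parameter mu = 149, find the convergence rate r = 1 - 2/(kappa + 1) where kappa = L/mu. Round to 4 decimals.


Step 1: Compute the condition number.
kappa = L/mu = 154/149 = 1.0336
Step 2: Compute the convergence rate.
r = 1 - 2/(kappa + 1) = 1 - 2*mu/(L + mu) = (L - mu)/(L + mu) = 5/303 = 0.0165


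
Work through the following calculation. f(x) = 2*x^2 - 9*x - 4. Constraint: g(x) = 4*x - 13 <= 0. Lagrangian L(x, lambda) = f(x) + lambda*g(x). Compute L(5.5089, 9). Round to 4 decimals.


Step 1: Evaluate f(x).
f(5.5089) = 2*5.5089^2 - 9*5.5089 - 4 = 7.1159
Step 2: Evaluate g(x).
g(5.5089) = 4*5.5089 - 13 = 9.0356
Step 3: Compute Lagrangian.
L = 7.1159 + 9*9.0356 = 88.4363


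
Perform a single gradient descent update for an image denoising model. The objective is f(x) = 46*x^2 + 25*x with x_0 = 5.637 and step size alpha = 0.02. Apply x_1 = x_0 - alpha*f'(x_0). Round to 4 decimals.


We compute the gradient at x_0 and apply the update.
f'(x) = 92*x + 25
f'(5.637) = 92*5.637 + 25 = 543.604
x_1 = 5.637 - 0.02*543.604 = -5.2351


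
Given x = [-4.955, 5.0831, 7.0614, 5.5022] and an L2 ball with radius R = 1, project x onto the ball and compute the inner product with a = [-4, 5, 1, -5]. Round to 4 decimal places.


Step 1: Compute ||x|| (intermediates to 6 decimals).
||x|| = sqrt((-4.955)^2 + 5.0831^2 + 7.0614^2 + 5.5022^2) = 11.424863
Step 2: Project.
Since ||x|| > R, scale = R/||x|| = 1/11.424863 = 0.087528, proj(x) = scale * x
proj(x) = [-0.433701, 0.444914, 0.61807, 0.481597]
Step 3: Dot product.
a^T * proj(x) = -4*(-0.433701) + 5*0.444914 + 1*0.61807 - 5*0.481597 = 2.1695


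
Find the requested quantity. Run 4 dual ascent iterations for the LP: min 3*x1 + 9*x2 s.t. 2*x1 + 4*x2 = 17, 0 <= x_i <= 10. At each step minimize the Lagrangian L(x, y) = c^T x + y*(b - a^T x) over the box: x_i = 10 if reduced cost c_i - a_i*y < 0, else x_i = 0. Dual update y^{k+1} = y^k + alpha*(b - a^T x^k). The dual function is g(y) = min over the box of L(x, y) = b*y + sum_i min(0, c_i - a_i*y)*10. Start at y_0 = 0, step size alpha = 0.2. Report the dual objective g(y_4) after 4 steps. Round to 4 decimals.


Dual ascent for LP: min 3*x1 + 9*x2, 2*x1 + 4*x2 = 17, 0 <= x_i <= 10
Step 1: y^k = 0.0, reduced costs: (3.0, 9.0)
  x^k = (0.0, 0.0), subgradient = b - a^T x = 17.0
  y^{k+1} = 0.0 + 0.2*17.0 = 3.4
Step 2: y^k = 3.4, reduced costs: (-3.8, -4.6)
  x^k = (10.0, 10.0), subgradient = b - a^T x = -43.0
  y^{k+1} = 3.4 + 0.2*-43.0 = -5.2
Step 3: y^k = -5.2, reduced costs: (13.4, 29.8)
  x^k = (0.0, 0.0), subgradient = b - a^T x = 17.0
  y^{k+1} = -5.2 + 0.2*17.0 = -1.8
Step 4: y^k = -1.8, reduced costs: (6.6, 16.2)
  x^k = (0.0, 0.0), subgradient = b - a^T x = 17.0
  y^{k+1} = -1.8 + 0.2*17.0 = 1.6
Dual objective at y_4 = 1.6: reduced costs (-0.2, 2.6), box minimizer x = (10.0, 0.0)
g(y_4) = b*y + (c1 - a1*y)*x1 + (c2 - a2*y)*x2 = 17*1.6 + (-0.2)*10.0 + 2.6*0.0 = 27.2 - 2.0 + 0.0 = 25.2


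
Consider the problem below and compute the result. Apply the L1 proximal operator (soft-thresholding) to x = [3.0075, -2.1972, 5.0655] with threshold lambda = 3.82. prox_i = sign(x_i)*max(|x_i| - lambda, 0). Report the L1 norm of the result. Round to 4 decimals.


Soft-thresholding with lambda = 3.82:
prox(3.0075) = sign(3.0075)*max(|3.0075| - 3.82, 0) = 0.0
prox(-2.1972) = sign(-2.1972)*max(|-2.1972| - 3.82, 0) = 0.0
prox(5.0655) = sign(5.0655)*max(|5.0655| - 3.82, 0) = 1.2455
prox(x) = [0.0, 0.0, 1.2455]
||prox(x)||_1 = 0.0 + 0.0 + 1.2455 = 1.2455


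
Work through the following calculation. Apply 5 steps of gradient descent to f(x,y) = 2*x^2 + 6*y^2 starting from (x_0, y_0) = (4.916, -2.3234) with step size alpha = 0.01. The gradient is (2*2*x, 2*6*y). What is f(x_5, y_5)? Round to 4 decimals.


Gradient descent on f(x,y) = 2*x^2 + 6*y^2.
Starting point: (4.916, -2.3234), alpha = 0.01
Step 1: grad_x = 2*2*4.916 = 19.664, grad_y = 2*6*-2.3234 = -27.8808
  x_1 = 4.916 - 0.01*19.664 = 4.7194
  y_1 = -2.3234 - 0.01*-27.8808 = -2.0446
Step 2: grad_x = 2*2*4.7194 = 18.8774, grad_y = 2*6*-2.0446 = -24.5351
  x_2 = 4.7194 - 0.01*18.8774 = 4.5306
  y_2 = -2.0446 - 0.01*-24.5351 = -1.7992
Step 3: grad_x = 2*2*4.5306 = 18.1223, grad_y = 2*6*-1.7992 = -21.5909
  x_3 = 4.5306 - 0.01*18.1223 = 4.3494
  y_3 = -1.7992 - 0.01*-21.5909 = -1.5833
Step 4: grad_x = 2*2*4.3494 = 17.3974, grad_y = 2*6*-1.5833 = -19.0
  x_4 = 4.3494 - 0.01*17.3974 = 4.1754
  y_4 = -1.5833 - 0.01*-19.0 = -1.3933
Step 5: grad_x = 2*2*4.1754 = 16.7016, grad_y = 2*6*-1.3933 = -16.72
  x_5 = 4.1754 - 0.01*16.7016 = 4.0084
  y_5 = -1.3933 - 0.01*-16.72 = -1.2261
f(4.0084, -1.2261) = 2*4.0084^2 + 6*(-1.2261)^2 = 41.1545


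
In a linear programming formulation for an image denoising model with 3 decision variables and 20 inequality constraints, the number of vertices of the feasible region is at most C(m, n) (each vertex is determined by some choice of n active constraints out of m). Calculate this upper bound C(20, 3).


Each vertex corresponds to some choice of n active constraints out of m, so the number of vertices is at most C(m, n) = m! / (n!(m-n)!).
m = 20, n = 3
Numerator: 20 * 19 * 18
Denominator: 3! = 6
C(20, 3) = 1140


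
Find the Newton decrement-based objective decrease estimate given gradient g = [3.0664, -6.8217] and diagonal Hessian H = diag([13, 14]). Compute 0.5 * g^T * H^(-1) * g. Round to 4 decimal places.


Step 1: H is diagonal, so H^(-1) * g = [0.2359, -0.4873].
Step 2: g^T H^(-1) g = sum_i g_i^2 / H_ii
  = (3.0664)^2/13 + (-6.8217)^2/14
  = 0.7233 + 3.324 = 4.0473
Step 3: Objective decrease = 0.5 * g^T H^(-1) g = 2.0236


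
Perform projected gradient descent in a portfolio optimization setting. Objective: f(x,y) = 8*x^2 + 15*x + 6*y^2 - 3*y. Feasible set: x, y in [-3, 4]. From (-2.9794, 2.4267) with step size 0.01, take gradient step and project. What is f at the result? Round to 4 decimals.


Step 1: Compute gradient at (-2.9794, 2.4267).
grad_x = 2*8*-2.9794 + 15 = -32.6704
grad_y = 2*6*2.4267 - 3 = 26.1204
Step 2: Gradient step.
x_raw = -2.9794 - 0.01*-32.6704 = -2.6527
y_raw = 2.4267 - 0.01*26.1204 = 2.1655
Step 3: Project onto [-3, 4].
x_proj = clip(-2.6527) = -2.6527
y_proj = clip(2.1655) = 2.1655
Step 4: Evaluate f.
f(-2.6527, 2.1655) = 38.1437


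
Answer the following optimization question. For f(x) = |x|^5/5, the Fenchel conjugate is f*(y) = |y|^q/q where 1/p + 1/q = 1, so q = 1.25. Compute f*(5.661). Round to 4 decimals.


The conjugate exponent q satisfies 1/p + 1/q = 1.
p = 5, so q = 5/(5 - 1) = 1.25
|y|^q = 5.661^1.25 = 8.7321
f*(5.661) = 8.7321 / 1.25 = 6.9856


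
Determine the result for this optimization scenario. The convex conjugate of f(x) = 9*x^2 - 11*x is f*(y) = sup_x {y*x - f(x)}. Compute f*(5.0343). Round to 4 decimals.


f*(y) = sup_x {y*x - a*x^2 - b*x} = sup_x {(y-b)*x - a*x^2}
FOC: (y - b) - 2a*x = 0 => x* = (y - b)/(2a)
x* = (5.0343 + 11)/(2*9) = 0.8908
f*(5.0343) = (y-b)^2/(4a) = (5.0343 + 11)^2/(4*9)
= 257.0988/36 = 7.1416


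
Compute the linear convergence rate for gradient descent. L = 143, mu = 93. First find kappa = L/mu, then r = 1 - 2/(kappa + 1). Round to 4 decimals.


Step 1: Compute the condition number.
kappa = L/mu = 143/93 = 1.5376
Step 2: Compute the convergence rate.
r = 1 - 2/(kappa + 1) = 1 - 2*mu/(L + mu) = (L - mu)/(L + mu) = 50/236 = 0.2119


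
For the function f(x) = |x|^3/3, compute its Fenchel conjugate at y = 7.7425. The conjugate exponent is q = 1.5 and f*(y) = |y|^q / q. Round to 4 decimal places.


The conjugate exponent q satisfies 1/p + 1/q = 1.
p = 3, so q = 3/(3 - 1) = 1.5
|y|^q = 7.7425^1.5 = 21.5438
f*(7.7425) = 21.5438 / 1.5 = 14.3625


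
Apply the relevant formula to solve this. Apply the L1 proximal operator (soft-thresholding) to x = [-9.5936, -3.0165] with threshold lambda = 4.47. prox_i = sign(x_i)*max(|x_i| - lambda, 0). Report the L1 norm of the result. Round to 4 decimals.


Soft-thresholding with lambda = 4.47:
prox(-9.5936) = sign(-9.5936)*max(|-9.5936| - 4.47, 0) = -5.1236
prox(-3.0165) = sign(-3.0165)*max(|-3.0165| - 4.47, 0) = 0.0
prox(x) = [-5.1236, 0.0]
||prox(x)||_1 = 5.1236 + 0.0 = 5.1236


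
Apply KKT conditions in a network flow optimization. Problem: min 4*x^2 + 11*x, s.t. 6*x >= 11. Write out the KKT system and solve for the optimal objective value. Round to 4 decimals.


Step 1: Try lambda = 0 (constraint inactive).
x_unc = -11/(2*4) = -1.375
Check: 6*-1.375 = -8.25 < 11 -- violated!
Step 2: Constraint must be active: 6*x = 11
x* = 11/6 = 1.8333 (rounded; the exact value 11/6 is used below)
lambda = (2*4*(11/6) + 11)/6 = 4.2778
Step 3: Compute optimal value.
f(x*) = 4*(11/6)^2 + 11*(11/6) = 33.6111


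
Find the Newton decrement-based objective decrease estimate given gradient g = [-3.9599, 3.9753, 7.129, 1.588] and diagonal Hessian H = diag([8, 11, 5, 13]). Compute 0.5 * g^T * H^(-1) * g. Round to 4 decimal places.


Step 1: H is diagonal, so H^(-1) * g = [-0.495, 0.3614, 1.4258, 0.1222].
Step 2: g^T H^(-1) g = sum_i g_i^2 / H_ii
  = (-3.9599)^2/8 + (3.9753)^2/11 + (7.129)^2/5 + (1.588)^2/13
  = 1.9601 + 1.4366 + 10.1645 + 0.194 = 13.7552
Step 3: Objective decrease = 0.5 * g^T H^(-1) g = 6.8776


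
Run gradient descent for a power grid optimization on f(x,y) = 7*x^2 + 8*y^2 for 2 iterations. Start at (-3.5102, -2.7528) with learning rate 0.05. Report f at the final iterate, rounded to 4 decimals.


Gradient descent on f(x,y) = 7*x^2 + 8*y^2.
Starting point: (-3.5102, -2.7528), alpha = 0.05
Step 1: grad_x = 2*7*-3.5102 = -49.1428, grad_y = 2*8*-2.7528 = -44.0448
  x_1 = -3.5102 - 0.05*-49.1428 = -1.0531
  y_1 = -2.7528 - 0.05*-44.0448 = -0.5506
Step 2: grad_x = 2*7*-1.0531 = -14.7428, grad_y = 2*8*-0.5506 = -8.809
  x_2 = -1.0531 - 0.05*-14.7428 = -0.3159
  y_2 = -0.5506 - 0.05*-8.809 = -0.1101
f(-0.3159, -0.1101) = 7*(-0.3159)^2 + 8*(-0.1101)^2 = 0.7956


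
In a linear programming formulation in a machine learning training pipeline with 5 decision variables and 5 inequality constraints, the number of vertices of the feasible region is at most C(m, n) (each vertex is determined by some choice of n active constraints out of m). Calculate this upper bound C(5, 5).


Each vertex corresponds to some choice of n active constraints out of m, so the number of vertices is at most C(m, n) = m! / (n!(m-n)!).
m = 5, n = 5
Numerator: 5 * 4 * 3 * 2 * 1
Denominator: 5! = 120
C(5, 5) = 1


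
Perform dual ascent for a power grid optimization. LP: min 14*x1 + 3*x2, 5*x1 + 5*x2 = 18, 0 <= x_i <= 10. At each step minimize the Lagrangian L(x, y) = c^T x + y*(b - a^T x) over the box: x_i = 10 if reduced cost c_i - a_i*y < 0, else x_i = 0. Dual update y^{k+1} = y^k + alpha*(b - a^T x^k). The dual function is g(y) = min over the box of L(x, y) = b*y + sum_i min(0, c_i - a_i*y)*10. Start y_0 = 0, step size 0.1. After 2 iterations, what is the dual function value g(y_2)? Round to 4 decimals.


Dual ascent for LP: min 14*x1 + 3*x2, 5*x1 + 5*x2 = 18, 0 <= x_i <= 10
Step 1: y^k = 0.0, reduced costs: (14.0, 3.0)
  x^k = (0.0, 0.0), subgradient = b - a^T x = 18.0
  y^{k+1} = 0.0 + 0.1*18.0 = 1.8
Step 2: y^k = 1.8, reduced costs: (5.0, -6.0)
  x^k = (0.0, 10.0), subgradient = b - a^T x = -32.0
  y^{k+1} = 1.8 + 0.1*-32.0 = -1.4
Dual objective at y_2 = -1.4: reduced costs (21.0, 10.0), box minimizer x = (0.0, 0.0)
g(y_2) = b*y + (c1 - a1*y)*x1 + (c2 - a2*y)*x2 = 18*(-1.4) + 21.0*0.0 + 10.0*0.0 = -25.2 + 0.0 + 0.0 = -25.2


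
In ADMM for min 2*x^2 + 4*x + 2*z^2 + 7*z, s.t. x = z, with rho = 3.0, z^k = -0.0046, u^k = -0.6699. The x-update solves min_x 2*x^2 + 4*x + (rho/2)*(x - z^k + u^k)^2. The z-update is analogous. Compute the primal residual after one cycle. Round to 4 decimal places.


ADMM iteration with rho = 3.0, z^k = -0.0046, u^k = -0.6699
Step 1: x-update.
Minimize 2*x^2 + 4*x + (3.0/2)*(x + 0.0046 - 0.6699)^2
FOC: (2*2 + 3.0)*x = -4 + 3.0*(-0.0046 + 0.6699)
x^{k+1} = -0.2863
Step 2: z-update.
Minimize 2*z^2 + 7*z + (3.0/2)*(-0.2863 - z - 0.6699)^2
FOC: (2*2 + 3.0)*z = -7 + 3.0*(-0.2863 - 0.6699)
z^{k+1} = -1.4098
Step 3: u-update.
u^{k+1} = -0.6699 - 0.2863 + 1.4098 = 0.4536
Step 4: Primal residual = |-0.2863 + 1.4098| = 1.1235


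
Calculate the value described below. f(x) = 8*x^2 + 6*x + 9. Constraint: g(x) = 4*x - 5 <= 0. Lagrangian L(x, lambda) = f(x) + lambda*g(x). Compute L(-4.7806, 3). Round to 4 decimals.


Step 1: Evaluate f(x).
f(-4.7806) = 8*(-4.7806)^2 + 6*(-4.7806) + 9 = 163.1495
Step 2: Evaluate g(x).
g(-4.7806) = 4*-4.7806 - 5 = -24.1224
Step 3: Compute Lagrangian.
L = 163.1495 + 3*-24.1224 = 90.7823


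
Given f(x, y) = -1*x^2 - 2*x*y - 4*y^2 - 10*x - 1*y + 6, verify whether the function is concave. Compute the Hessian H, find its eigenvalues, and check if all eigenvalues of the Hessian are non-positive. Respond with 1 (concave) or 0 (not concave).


The Hessian of f(x,y) = -1*x^2 - 2*x*y - 4*y^2 - 10*x - 1*y + 6 is:
H = [[-2, -2], [-2, -8]]
Trace = -2 - 8 = -10
Determinant = -2*-8 - (-2)^2 = 12
Discriminant = (-10)^2 - 4*12 = 52.0
Eigenvalues: lambda_1 = -8.6056, lambda_2 = -1.3944
The function is concave.

1


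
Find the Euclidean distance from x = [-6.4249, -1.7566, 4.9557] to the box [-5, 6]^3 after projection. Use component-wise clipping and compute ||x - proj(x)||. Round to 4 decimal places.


Project each component onto [-5, 6].
clip(-6.4249) = -5.0, clip(-1.7566) = -1.7566, clip(4.9557) = 4.9557
Projection = [-5.0, -1.7566, 4.9557]
Squared diffs: [2.0303, 0.0, 0.0]
Distance = sqrt(2.0303) = 1.4249


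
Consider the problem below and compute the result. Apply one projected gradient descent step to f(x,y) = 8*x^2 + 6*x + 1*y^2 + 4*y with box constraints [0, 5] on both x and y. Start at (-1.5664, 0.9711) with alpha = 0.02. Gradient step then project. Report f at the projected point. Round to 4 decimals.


Step 1: Compute gradient at (-1.5664, 0.9711).
grad_x = 2*8*-1.5664 + 6 = -19.0624
grad_y = 2*1*0.9711 + 4 = 5.9422
Step 2: Gradient step.
x_raw = -1.5664 - 0.02*-19.0624 = -1.1852
y_raw = 0.9711 - 0.02*5.9422 = 0.8523
Step 3: Project onto [0, 5].
x_proj = clip(-1.1852) = 0.0
y_proj = clip(0.8523) = 0.8523
Step 4: Evaluate f.
f(0.0, 0.8523) = 4.1354


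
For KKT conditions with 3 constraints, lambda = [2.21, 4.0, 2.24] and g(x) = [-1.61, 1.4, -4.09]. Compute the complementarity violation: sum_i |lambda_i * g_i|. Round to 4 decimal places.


KKT complementary slackness check:
lambda_1 * g_1 = 2.21 * -1.61 = -3.5581
lambda_2 * g_2 = 4.0 * 1.4 = 5.6
lambda_3 * g_3 = 2.24 * -4.09 = -9.1616
Total violation = 3.5581 + 5.6 + 9.1616 = 18.3197


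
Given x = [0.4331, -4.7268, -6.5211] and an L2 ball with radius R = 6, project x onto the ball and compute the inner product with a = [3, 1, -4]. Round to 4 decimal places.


Step 1: Compute ||x|| (intermediates to 6 decimals).
||x|| = sqrt(0.4331^2 + (-4.7268)^2 + (-6.5211)^2) = 8.065665
Step 2: Project.
Since ||x|| > R, scale = R/||x|| = 6/8.065665 = 0.743894, proj(x) = scale * x
proj(x) = [0.32218, -3.516238, -4.851007]
Step 3: Dot product.
a^T * proj(x) = 3*0.32218 + 1*(-3.516238) - 4*(-4.851007) = 16.8543


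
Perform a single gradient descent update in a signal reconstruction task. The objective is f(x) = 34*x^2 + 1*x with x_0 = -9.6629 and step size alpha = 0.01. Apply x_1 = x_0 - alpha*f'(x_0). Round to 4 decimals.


We compute the gradient at x_0 and apply the update.
f'(x) = 68*x + 1
f'(-9.6629) = 68*-9.6629 + 1 = -656.0772
x_1 = -9.6629 - 0.01*-656.0772 = -3.1021


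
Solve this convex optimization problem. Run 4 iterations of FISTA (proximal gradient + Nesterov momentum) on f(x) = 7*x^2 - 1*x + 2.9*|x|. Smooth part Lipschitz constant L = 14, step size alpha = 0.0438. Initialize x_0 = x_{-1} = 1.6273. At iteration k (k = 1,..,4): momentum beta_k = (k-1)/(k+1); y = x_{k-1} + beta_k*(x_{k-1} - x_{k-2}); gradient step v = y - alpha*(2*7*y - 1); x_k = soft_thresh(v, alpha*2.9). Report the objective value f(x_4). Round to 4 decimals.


FISTA on f(x) = 7*x^2 - 1*x + 2.9*|x|
L = 14, alpha = 0.0438
Iteration 1: beta = 0.0, y = 1.6273 + 0.0*(1.6273 - 1.6273) = 1.6273
  grad(y) = 21.7822, v = y - alpha*grad = 0.6732
  prox(v) = soft_thresh(0.6732, 0.127) = 0.5462
Iteration 2: beta = 0.3333, y = 0.5462 + 0.3333*(0.5462 - 1.6273) = 0.1859
  grad(y) = 1.602, v = y - alpha*grad = 0.1157
  prox(v) = soft_thresh(0.1157, 0.127) = 0.0
Iteration 3: beta = 0.5, y = 0.0 + 0.5*(0.0 - 0.5462) = -0.2731
  grad(y) = -4.8235, v = y - alpha*grad = -0.0618
  prox(v) = soft_thresh(-0.0618, 0.127) = 0.0
Iteration 4: beta = 0.6, y = 0.0 + 0.6*(0.0 - 0.0) = 0.0
  grad(y) = -1.0, v = y - alpha*grad = 0.0438
  prox(v) = soft_thresh(0.0438, 0.127) = 0.0
f(x_4) = 7*0.0^2 - 1*0.0 + 2.9*|0.0| = 0.0


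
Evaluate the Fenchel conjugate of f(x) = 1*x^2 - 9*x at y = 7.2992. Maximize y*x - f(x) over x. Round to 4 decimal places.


f*(y) = sup_x {y*x - a*x^2 - b*x} = sup_x {(y-b)*x - a*x^2}
FOC: (y - b) - 2a*x = 0 => x* = (y - b)/(2a)
x* = (7.2992 + 9)/(2*1) = 8.1496
f*(7.2992) = (y-b)^2/(4a) = (7.2992 + 9)^2/(4*1)
= 265.6639/4 = 66.416


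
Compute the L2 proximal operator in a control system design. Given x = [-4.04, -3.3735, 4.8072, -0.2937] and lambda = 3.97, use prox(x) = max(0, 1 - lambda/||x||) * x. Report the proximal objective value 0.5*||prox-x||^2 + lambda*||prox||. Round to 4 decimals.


Step 1: Compute ||x||.
||x|| = 7.1343
Step 2: Compute scaling factor.
scale = max(0, 1 - 3.97/7.1343) = 0.4435
Step 3: prox(x) = [-1.7919, -1.4962, 2.1321, -0.1303]
||prox(x)|| = 3.1643
Step 4: Proximal objective.
0.5*||prox-x||^2 = 7.8805
lambda*||prox|| = 12.5623
Total = 20.4425


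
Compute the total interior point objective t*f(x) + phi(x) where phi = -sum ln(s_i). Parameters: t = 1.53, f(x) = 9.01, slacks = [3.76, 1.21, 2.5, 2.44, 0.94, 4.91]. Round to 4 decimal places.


Step 1: Compute log-barrier.
ln values: [1.3244, 0.1906, 0.9163, 0.892, -0.0619, 1.5913]
phi = -(1.3244 + 0.1906 + 0.9163 + 0.892 - 0.0619 + 1.5913) = -4.8527
Step 2: Compute augmented objective.
t*f(x) = 1.53*9.01 = 13.7853
Total = 13.7853 - 4.8527 = 8.9326


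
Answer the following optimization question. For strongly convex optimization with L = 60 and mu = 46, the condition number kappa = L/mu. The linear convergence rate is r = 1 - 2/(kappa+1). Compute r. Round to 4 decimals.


Step 1: Compute the condition number.
kappa = L/mu = 60/46 = 1.3043
Step 2: Compute the convergence rate.
r = 1 - 2/(kappa + 1) = 1 - 2*mu/(L + mu) = (L - mu)/(L + mu) = 14/106 = 0.1321


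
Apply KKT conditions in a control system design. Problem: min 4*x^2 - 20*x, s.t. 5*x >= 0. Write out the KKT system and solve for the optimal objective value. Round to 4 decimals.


Step 1: Try lambda = 0 (constraint inactive).
Stationarity: 2*4*x - 20 = 0
x* = 20/(2*4) = 2.5
Check constraint: 5*2.5 = 12.5 >= 0 -- satisfied.
Step 2: Compute optimal value.
f(x*) = 4*2.5^2 - 20*2.5 = -25.0


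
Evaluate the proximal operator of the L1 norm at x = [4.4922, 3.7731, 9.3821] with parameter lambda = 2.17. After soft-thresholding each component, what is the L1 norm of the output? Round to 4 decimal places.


Soft-thresholding with lambda = 2.17:
prox(4.4922) = sign(4.4922)*max(|4.4922| - 2.17, 0) = 2.3222
prox(3.7731) = sign(3.7731)*max(|3.7731| - 2.17, 0) = 1.6031
prox(9.3821) = sign(9.3821)*max(|9.3821| - 2.17, 0) = 7.2121
prox(x) = [2.3222, 1.6031, 7.2121]
||prox(x)||_1 = 2.3222 + 1.6031 + 7.2121 = 11.1374


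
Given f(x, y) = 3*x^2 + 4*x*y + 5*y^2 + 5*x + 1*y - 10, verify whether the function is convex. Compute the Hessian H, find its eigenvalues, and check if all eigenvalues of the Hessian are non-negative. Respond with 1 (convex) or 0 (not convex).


The Hessian of f(x,y) = 3*x^2 + 4*x*y + 5*y^2 + 5*x + 1*y - 10 is:
H = [[6, 4], [4, 10]]
Trace = 6 + 10 = 16
Determinant = 6*10 - (4)^2 = 44
Discriminant = (16)^2 - 4*44 = 80.0
Eigenvalues: lambda_1 = 3.5279, lambda_2 = 12.4721
The function is convex.

1


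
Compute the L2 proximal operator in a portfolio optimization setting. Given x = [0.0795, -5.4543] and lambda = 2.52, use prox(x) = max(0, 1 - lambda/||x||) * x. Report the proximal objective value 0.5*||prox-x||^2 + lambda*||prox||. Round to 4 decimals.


Step 1: Compute ||x||.
||x|| = 5.4549
Step 2: Compute scaling factor.
scale = max(0, 1 - 2.52/5.4549) = 0.538
Step 3: prox(x) = [0.0428, -2.9346]
||prox(x)|| = 2.9349
Step 4: Proximal objective.
0.5*||prox-x||^2 = 3.1752
lambda*||prox|| = 7.3959
Total = 10.5711


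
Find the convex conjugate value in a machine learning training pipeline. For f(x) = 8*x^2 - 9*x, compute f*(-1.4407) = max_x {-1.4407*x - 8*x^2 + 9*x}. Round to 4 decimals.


f*(y) = sup_x {y*x - a*x^2 - b*x} = sup_x {(y-b)*x - a*x^2}
FOC: (y - b) - 2a*x = 0 => x* = (y - b)/(2a)
x* = (-1.4407 + 9)/(2*8) = 0.4725
f*(-1.4407) = (y-b)^2/(4a) = (-1.4407 + 9)^2/(4*8)
= 57.143/32 = 1.7857


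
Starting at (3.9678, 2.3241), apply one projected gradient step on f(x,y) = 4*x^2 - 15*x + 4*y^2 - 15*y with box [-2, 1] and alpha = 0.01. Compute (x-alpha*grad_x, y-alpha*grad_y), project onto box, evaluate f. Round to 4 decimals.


Step 1: Compute gradient at (3.9678, 2.3241).
grad_x = 2*4*3.9678 - 15 = 16.7424
grad_y = 2*4*2.3241 - 15 = 3.5928
Step 2: Gradient step.
x_raw = 3.9678 - 0.01*16.7424 = 3.8004
y_raw = 2.3241 - 0.01*3.5928 = 2.2882
Step 3: Project onto [-2, 1].
x_proj = clip(3.8004) = 1.0
y_proj = clip(2.2882) = 1.0
Step 4: Evaluate f.
f(1.0, 1.0) = -22.0


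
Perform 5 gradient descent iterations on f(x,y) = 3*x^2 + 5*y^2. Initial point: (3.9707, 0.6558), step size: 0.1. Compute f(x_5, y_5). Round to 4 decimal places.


Gradient descent on f(x,y) = 3*x^2 + 5*y^2.
Starting point: (3.9707, 0.6558), alpha = 0.1
Step 1: grad_x = 2*3*3.9707 = 23.8242, grad_y = 2*5*0.6558 = 6.558
  x_1 = 3.9707 - 0.1*23.8242 = 1.5883
  y_1 = 0.6558 - 0.1*6.558 = -0.0
Step 2: grad_x = 2*3*1.5883 = 9.5297, grad_y = 2*5*-0.0 = -0.0
  x_2 = 1.5883 - 0.1*9.5297 = 0.6353
  y_2 = -0.0 - 0.1*-0.0 = 0.0
Step 3: grad_x = 2*3*0.6353 = 3.8119, grad_y = 2*5*0.0 = 0.0
  x_3 = 0.6353 - 0.1*3.8119 = 0.2541
  y_3 = 0.0 - 0.1*0.0 = 0.0
Step 4: grad_x = 2*3*0.2541 = 1.5247, grad_y = 2*5*0.0 = 0.0
  x_4 = 0.2541 - 0.1*1.5247 = 0.1016
  y_4 = 0.0 - 0.1*0.0 = 0.0
Step 5: grad_x = 2*3*0.1016 = 0.6099, grad_y = 2*5*0.0 = 0.0
  x_5 = 0.1016 - 0.1*0.6099 = 0.0407
  y_5 = 0.0 - 0.1*0.0 = 0.0
f(0.0407, 0.0) = 3*0.0407^2 + 5*0.0^2 = 0.005


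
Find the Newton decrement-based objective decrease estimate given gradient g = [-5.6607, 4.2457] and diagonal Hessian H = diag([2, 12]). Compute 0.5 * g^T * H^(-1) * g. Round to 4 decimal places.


Step 1: H is diagonal, so H^(-1) * g = [-2.8304, 0.3538].
Step 2: g^T H^(-1) g = sum_i g_i^2 / H_ii
  = (-5.6607)^2/2 + (4.2457)^2/12
  = 16.0218 + 1.5022 = 17.5239
Step 3: Objective decrease = 0.5 * g^T H^(-1) g = 8.762


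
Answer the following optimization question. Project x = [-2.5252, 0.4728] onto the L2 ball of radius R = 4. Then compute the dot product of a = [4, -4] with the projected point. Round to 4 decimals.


Step 1: Compute ||x|| (intermediates to 6 decimals).
||x|| = sqrt((-2.5252)^2 + 0.4728^2) = 2.569081
Step 2: Project.
Since ||x|| <= R, proj = x (no scaling needed).
proj(x) = [-2.5252, 0.4728]
Step 3: Dot product.
a^T * proj(x) = 4*(-2.5252) - 4*0.4728 = -11.992


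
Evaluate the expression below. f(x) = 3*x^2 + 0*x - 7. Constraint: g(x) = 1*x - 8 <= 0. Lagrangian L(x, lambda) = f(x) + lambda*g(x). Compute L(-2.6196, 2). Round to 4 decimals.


Step 1: Evaluate f(x).
f(-2.6196) = 3*(-2.6196)^2 + 0*(-2.6196) - 7 = 13.5869
Step 2: Evaluate g(x).
g(-2.6196) = 1*-2.6196 - 8 = -10.6196
Step 3: Compute Lagrangian.
L = 13.5869 + 2*-10.6196 = -7.6523


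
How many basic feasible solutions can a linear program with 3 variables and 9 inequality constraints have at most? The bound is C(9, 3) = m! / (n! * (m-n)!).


Each vertex corresponds to some choice of n active constraints out of m, so the number of vertices is at most C(m, n) = m! / (n!(m-n)!).
m = 9, n = 3
Numerator: 9 * 8 * 7
Denominator: 3! = 6
C(9, 3) = 84


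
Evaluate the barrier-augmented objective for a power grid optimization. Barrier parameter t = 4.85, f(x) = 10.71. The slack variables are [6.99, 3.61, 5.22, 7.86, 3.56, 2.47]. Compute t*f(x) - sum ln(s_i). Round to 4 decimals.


Step 1: Compute log-barrier.
ln values: [1.9445, 1.2837, 1.6525, 2.0618, 1.2698, 0.9042]
phi = -(1.9445 + 1.2837 + 1.6525 + 2.0618 + 1.2698 + 0.9042) = -9.1165
Step 2: Compute augmented objective.
t*f(x) = 4.85*10.71 = 51.9435
Total = 51.9435 - 9.1165 = 42.827


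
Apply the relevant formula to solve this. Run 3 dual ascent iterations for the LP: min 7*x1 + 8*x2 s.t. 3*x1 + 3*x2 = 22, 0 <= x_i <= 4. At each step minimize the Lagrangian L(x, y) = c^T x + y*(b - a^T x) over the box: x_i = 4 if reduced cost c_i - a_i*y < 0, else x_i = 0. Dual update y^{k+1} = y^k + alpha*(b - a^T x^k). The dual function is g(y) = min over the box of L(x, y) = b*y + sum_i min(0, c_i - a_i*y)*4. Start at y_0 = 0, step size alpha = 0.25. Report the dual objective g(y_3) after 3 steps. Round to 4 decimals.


Dual ascent for LP: min 7*x1 + 8*x2, 3*x1 + 3*x2 = 22, 0 <= x_i <= 4
Step 1: y^k = 0.0, reduced costs: (7.0, 8.0)
  x^k = (0.0, 0.0), subgradient = b - a^T x = 22.0
  y^{k+1} = 0.0 + 0.25*22.0 = 5.5
Step 2: y^k = 5.5, reduced costs: (-9.5, -8.5)
  x^k = (4.0, 4.0), subgradient = b - a^T x = -2.0
  y^{k+1} = 5.5 + 0.25*-2.0 = 5.0
Step 3: y^k = 5.0, reduced costs: (-8.0, -7.0)
  x^k = (4.0, 4.0), subgradient = b - a^T x = -2.0
  y^{k+1} = 5.0 + 0.25*-2.0 = 4.5
Dual objective at y_3 = 4.5: reduced costs (-6.5, -5.5), box minimizer x = (4.0, 4.0)
g(y_3) = b*y + (c1 - a1*y)*x1 + (c2 - a2*y)*x2 = 22*4.5 + (-6.5)*4.0 + (-5.5)*4.0 = 99.0 - 26.0 - 22.0 = 51.0
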